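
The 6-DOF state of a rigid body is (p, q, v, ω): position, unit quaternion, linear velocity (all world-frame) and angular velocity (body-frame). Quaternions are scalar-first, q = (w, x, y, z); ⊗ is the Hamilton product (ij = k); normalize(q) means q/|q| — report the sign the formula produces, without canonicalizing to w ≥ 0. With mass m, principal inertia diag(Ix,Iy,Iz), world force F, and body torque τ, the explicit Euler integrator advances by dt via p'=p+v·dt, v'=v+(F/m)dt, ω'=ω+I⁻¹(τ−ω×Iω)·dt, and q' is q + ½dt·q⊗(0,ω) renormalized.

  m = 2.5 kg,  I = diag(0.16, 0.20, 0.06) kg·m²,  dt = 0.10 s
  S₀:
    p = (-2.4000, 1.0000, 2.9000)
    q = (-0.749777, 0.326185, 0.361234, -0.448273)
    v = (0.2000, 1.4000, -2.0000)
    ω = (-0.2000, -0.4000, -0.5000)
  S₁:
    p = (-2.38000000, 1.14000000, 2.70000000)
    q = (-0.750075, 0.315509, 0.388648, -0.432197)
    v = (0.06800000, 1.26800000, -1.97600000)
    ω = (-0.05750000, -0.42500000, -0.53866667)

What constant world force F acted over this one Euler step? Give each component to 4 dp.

Δv = v₁−v₀ = (-0.13200000, -0.13200000, 0.02400000)
F = m·Δv/dt = (-3.3000, -3.3000, 0.6000)

F = (-3.3000, -3.3000, 0.6000)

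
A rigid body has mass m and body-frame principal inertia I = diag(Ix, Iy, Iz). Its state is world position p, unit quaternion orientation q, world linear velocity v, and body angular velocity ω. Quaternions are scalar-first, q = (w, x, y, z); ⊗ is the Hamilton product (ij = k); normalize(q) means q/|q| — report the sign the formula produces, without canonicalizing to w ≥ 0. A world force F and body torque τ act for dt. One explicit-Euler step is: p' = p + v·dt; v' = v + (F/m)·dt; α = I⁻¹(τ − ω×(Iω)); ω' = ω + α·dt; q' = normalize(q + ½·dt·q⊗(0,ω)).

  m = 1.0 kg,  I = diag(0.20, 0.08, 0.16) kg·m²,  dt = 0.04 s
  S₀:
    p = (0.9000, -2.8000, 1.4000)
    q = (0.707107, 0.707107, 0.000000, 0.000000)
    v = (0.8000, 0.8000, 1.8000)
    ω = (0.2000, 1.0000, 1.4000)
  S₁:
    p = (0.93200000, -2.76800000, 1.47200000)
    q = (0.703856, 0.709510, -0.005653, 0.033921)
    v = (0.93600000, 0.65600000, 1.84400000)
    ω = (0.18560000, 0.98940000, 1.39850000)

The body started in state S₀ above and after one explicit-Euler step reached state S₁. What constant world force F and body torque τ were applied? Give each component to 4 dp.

F = (3.4000, -3.6000, 1.1000)
τ = (0.0400, -0.0100, -0.0300)

v₁ − v₀ = (0.13600000, -0.14400000, 0.04400000)
m·(v₁−v₀)/dt = (3.4000, -3.6000, 1.1000)
ω₁ − ω₀ = (-0.01440000, -0.01060000, -0.00150000)
ω₀×(Iω₀) = (0.1120, 0.0112, -0.0240)
τ = I·(Δω/dt) + ω₀×(Iω₀) = (0.0400, -0.0100, -0.0300)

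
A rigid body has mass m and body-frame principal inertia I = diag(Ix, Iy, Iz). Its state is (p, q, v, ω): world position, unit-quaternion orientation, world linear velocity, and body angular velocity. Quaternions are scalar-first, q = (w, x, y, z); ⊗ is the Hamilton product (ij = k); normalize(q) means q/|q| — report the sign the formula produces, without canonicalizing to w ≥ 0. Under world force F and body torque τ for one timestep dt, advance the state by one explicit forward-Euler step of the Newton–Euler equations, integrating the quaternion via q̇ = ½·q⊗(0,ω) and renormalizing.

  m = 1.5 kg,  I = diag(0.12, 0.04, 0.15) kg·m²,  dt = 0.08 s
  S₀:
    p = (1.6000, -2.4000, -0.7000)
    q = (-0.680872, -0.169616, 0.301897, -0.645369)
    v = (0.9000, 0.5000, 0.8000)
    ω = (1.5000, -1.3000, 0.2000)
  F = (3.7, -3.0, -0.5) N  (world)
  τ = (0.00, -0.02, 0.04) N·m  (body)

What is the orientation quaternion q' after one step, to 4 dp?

q' = (-0.6478, -0.2408, 0.2990, -0.6580)

2q̇ = q⊗(0,ω) = (0.7759639, -1.7999083, -0.0489967, -0.3685191)
q' = normalize(q + ½dt·q⊗(0,ω)) = (-0.6478, -0.2408, 0.2990, -0.6580)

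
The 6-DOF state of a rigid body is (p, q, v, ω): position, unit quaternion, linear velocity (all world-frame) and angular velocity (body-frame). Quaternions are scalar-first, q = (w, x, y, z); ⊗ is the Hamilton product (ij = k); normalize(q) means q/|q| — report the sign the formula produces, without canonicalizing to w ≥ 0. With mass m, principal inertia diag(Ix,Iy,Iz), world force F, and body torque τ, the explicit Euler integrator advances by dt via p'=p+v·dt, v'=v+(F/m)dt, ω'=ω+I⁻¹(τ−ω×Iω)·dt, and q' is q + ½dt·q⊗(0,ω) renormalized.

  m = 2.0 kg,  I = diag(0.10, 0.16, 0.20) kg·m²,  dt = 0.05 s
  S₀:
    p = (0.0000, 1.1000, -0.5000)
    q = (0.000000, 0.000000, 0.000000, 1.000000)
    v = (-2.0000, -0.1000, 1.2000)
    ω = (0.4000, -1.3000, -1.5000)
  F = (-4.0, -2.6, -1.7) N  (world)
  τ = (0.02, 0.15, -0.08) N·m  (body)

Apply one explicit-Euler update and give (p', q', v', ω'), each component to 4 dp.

a = F/m = (-2.0000, -1.3000, -0.8500)
p + v·dt = (-0.1000, 1.0950, -0.4400)
v + (F/m)dt = (-2.1000, -0.1650, 1.1575)
angular accel α = (-0.5800, 0.5625, -0.2440)
ω + α·dt = (0.3710, -1.2719, -1.5122)
q⊗(0,ω) = (1.5000000, 1.3000000, 0.4000000, 0.0000000)
updated quaternion q' = (0.0375, 0.0325, 0.0100, 0.9987)

p' = (-0.1000, 1.0950, -0.4400)
q' = (0.0375, 0.0325, 0.0100, 0.9987)
v' = (-2.1000, -0.1650, 1.1575)
ω' = (0.3710, -1.2719, -1.5122)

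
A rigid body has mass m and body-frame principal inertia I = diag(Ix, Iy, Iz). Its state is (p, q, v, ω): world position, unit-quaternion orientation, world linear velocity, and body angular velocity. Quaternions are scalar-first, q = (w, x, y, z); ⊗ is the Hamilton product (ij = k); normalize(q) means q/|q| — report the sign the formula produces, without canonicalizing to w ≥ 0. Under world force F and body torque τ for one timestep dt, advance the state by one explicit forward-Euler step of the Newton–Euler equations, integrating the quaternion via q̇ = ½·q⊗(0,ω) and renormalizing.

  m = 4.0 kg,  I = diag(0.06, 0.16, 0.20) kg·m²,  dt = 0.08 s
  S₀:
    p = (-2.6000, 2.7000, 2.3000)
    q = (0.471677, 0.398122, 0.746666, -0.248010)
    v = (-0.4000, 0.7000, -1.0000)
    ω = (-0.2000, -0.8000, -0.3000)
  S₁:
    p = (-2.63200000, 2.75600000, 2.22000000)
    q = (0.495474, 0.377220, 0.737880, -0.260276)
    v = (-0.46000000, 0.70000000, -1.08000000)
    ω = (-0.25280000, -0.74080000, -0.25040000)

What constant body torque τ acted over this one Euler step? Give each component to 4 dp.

rate change Δω = (-0.05280000, 0.05920000, 0.04960000)
gyro term ω₀×Iω₀ = (0.0096, -0.0084, 0.0160)
τ = I·(Δω/dt) + ω₀×(Iω₀) = (-0.0300, 0.1100, 0.1400)

τ = (-0.0300, 0.1100, 0.1400)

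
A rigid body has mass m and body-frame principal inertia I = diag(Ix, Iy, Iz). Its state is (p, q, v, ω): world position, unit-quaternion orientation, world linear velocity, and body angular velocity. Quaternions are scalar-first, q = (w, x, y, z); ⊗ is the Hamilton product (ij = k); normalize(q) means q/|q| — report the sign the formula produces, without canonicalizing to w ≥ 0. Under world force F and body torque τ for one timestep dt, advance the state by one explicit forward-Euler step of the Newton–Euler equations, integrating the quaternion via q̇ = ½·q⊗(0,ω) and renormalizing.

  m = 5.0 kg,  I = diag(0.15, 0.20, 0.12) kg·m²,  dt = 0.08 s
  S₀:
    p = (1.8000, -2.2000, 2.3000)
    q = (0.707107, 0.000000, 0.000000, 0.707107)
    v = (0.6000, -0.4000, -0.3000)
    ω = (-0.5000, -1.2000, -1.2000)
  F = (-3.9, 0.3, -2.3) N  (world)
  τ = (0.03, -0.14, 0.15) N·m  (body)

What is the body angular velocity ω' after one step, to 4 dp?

(τ − ω×Iω)/I = (0.9680, -0.7900, 1.0000)
new body rate ω' = (-0.4226, -1.2632, -1.1200)

ω' = (-0.4226, -1.2632, -1.1200)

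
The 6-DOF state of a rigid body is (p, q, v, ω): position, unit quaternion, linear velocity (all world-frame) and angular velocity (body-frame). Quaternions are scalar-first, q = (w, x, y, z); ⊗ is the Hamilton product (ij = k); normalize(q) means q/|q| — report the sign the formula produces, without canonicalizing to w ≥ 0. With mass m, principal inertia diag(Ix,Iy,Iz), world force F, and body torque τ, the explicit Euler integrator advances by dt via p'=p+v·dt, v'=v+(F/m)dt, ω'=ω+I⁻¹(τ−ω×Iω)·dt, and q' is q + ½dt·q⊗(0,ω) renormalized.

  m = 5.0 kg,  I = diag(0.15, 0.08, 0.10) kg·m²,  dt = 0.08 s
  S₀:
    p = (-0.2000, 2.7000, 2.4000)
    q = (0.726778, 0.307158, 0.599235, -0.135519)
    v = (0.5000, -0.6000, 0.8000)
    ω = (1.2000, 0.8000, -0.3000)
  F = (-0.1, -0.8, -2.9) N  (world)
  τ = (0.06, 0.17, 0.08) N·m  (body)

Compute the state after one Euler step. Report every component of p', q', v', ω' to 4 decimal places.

linear accel F/m = (-0.0200, -0.1600, -0.5800)
new position p' = (-0.1600, 2.6520, 2.4640)
new velocity v' = (0.4984, -0.6128, 0.7536)
angular accel α = (0.4320, 2.3500, 1.4720)
new body rate ω' = (1.2346, 0.9880, -0.1822)
Hamilton product q⊗(0,ω) = (-0.8886333, 0.8007783, 0.5109470, -0.6913890)
updated quaternion q' = (0.6900, 0.3386, 0.6186, -0.1629)

p' = (-0.1600, 2.6520, 2.4640)
q' = (0.6900, 0.3386, 0.6186, -0.1629)
v' = (0.4984, -0.6128, 0.7536)
ω' = (1.2346, 0.9880, -0.1822)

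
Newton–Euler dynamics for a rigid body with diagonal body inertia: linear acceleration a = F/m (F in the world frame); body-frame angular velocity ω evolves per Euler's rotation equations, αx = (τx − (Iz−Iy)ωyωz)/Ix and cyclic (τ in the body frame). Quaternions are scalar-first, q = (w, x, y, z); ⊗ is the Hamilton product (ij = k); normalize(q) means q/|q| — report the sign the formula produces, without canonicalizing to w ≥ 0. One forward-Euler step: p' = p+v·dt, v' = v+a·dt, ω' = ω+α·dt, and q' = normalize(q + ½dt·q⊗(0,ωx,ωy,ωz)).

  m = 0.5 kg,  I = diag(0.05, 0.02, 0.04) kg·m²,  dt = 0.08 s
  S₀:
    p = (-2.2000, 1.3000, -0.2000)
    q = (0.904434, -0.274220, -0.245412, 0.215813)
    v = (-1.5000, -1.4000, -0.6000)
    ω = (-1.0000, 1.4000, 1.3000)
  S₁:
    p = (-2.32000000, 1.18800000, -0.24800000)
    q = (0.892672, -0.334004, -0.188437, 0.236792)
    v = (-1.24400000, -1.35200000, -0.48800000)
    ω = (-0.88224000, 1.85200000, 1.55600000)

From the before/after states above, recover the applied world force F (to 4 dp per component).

v₁ − v₀ = (0.25600000, 0.04800000, 0.11200000)
F = m·Δv/dt = (1.6000, 0.3000, 0.7000)

F = (1.6000, 0.3000, 0.7000)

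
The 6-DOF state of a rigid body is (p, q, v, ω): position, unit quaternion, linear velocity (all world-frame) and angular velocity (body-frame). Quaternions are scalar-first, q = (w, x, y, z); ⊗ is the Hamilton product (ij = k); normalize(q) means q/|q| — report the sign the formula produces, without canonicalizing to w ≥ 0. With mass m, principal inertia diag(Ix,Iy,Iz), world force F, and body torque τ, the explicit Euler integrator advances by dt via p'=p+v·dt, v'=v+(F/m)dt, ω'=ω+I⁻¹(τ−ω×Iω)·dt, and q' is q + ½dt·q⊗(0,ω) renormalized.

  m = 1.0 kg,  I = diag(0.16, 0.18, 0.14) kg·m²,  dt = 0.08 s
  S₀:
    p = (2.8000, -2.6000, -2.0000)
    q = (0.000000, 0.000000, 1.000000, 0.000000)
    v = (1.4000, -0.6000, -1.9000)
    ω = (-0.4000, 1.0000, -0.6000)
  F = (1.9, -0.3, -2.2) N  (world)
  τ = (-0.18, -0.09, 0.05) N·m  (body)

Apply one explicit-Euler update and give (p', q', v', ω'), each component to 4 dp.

a = (1.9000, -0.3000, -2.2000)
new position p' = (2.9120, -2.6480, -2.1520)
v' = v + a·dt = (1.5520, -0.6240, -2.0760)
α = I⁻¹(τ − ω×Iω) = (-1.2750, -0.5267, 0.4143)
new body rate ω' = (-0.5020, 0.9579, -0.5669)
Hamilton product q⊗(0,ω) = (-1.0000000, -0.6000000, 0.0000000, 0.4000000)
q + ½dt·q⊗(0,ω), renormalized = (-0.0400, -0.0240, 0.9988, 0.0160)

p' = (2.9120, -2.6480, -2.1520)
q' = (-0.0400, -0.0240, 0.9988, 0.0160)
v' = (1.5520, -0.6240, -2.0760)
ω' = (-0.5020, 0.9579, -0.5669)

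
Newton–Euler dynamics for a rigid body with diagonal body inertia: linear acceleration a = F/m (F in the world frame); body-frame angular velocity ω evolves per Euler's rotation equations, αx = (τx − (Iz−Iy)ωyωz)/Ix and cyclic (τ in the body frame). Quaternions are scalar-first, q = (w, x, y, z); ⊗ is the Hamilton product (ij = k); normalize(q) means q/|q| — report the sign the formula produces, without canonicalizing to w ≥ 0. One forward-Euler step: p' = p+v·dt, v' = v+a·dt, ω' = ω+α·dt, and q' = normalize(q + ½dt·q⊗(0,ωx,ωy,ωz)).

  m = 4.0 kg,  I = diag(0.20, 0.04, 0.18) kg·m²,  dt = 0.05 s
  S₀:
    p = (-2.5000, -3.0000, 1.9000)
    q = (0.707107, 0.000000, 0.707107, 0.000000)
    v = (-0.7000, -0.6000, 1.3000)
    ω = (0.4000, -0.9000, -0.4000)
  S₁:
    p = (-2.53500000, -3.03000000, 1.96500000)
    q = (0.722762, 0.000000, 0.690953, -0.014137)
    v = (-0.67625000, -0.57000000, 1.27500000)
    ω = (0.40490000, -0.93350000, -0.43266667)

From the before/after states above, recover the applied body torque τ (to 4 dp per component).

τ = (0.0700, -0.0300, -0.0600)

Δω = ω₁−ω₀ = (0.00490000, -0.03350000, -0.03266667)
τ = I·(Δω/dt) + ω₀×(Iω₀) = (0.0700, -0.0300, -0.0600)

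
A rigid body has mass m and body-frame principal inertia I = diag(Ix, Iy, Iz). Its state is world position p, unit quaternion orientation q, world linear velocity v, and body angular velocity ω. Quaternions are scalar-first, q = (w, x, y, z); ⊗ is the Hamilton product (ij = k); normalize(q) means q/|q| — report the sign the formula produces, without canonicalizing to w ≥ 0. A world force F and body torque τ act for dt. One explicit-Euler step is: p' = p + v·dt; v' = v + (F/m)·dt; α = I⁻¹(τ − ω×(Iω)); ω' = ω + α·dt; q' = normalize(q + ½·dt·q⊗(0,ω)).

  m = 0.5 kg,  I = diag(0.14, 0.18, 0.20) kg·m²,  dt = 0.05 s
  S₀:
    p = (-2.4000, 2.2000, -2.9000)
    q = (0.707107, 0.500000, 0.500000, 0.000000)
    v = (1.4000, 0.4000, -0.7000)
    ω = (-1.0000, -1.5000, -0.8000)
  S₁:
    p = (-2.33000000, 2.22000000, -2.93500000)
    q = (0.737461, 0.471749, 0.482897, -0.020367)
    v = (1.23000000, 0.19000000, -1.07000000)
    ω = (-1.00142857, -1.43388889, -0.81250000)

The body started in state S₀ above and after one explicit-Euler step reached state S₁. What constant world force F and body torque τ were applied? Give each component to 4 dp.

rate change Δω = (-0.00142857, 0.06611111, -0.01250000)
gyro term ω₀×Iω₀ = (0.0240, -0.0480, 0.0600)
τ = I·(Δω/dt) + ω₀×(Iω₀) = (0.0200, 0.1900, 0.0100)
v₁ − v₀ = (-0.17000000, -0.21000000, -0.37000000)
F = m·Δv/dt = (-1.7000, -2.1000, -3.7000)

F = (-1.7000, -2.1000, -3.7000)
τ = (0.0200, 0.1900, 0.0100)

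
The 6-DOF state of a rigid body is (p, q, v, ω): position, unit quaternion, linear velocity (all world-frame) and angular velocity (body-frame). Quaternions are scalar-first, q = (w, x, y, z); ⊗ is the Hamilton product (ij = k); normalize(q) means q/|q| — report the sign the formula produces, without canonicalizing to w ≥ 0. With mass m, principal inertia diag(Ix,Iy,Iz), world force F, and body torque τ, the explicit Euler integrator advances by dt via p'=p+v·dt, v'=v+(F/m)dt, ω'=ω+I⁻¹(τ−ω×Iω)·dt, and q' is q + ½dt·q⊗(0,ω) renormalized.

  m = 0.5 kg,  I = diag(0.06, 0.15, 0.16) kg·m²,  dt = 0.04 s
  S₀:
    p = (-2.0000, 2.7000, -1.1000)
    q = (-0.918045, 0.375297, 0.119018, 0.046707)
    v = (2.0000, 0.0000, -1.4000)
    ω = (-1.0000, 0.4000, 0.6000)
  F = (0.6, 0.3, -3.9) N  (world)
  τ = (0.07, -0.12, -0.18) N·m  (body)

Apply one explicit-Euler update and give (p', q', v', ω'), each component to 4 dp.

p' = (-1.9200, 2.7000, -1.1560)
q' = (-0.9118, 0.3946, 0.1062, 0.0411)
v' = (2.0480, 0.0240, -1.7120)
ω' = (-0.9549, 0.3520, 0.5640)

a = F/m = (1.2000, 0.6000, -7.8000)
p + v·dt = (-1.9200, 2.7000, -1.1560)
new velocity v' = (2.0480, 0.0240, -1.7120)
precession coupling ω×(Iω) = (0.0024, 0.0600, -0.0360)
angular accel α = (1.1267, -1.2000, -0.9000)
ω + α·dt = (-0.9549, 0.3520, 0.5640)
Hamilton product q⊗(0,ω) = (0.2996656, 0.9707730, -0.6391032, -0.2816902)
q + ½dt·q⊗(0,ω), renormalized = (-0.9118, 0.3946, 0.1062, 0.0411)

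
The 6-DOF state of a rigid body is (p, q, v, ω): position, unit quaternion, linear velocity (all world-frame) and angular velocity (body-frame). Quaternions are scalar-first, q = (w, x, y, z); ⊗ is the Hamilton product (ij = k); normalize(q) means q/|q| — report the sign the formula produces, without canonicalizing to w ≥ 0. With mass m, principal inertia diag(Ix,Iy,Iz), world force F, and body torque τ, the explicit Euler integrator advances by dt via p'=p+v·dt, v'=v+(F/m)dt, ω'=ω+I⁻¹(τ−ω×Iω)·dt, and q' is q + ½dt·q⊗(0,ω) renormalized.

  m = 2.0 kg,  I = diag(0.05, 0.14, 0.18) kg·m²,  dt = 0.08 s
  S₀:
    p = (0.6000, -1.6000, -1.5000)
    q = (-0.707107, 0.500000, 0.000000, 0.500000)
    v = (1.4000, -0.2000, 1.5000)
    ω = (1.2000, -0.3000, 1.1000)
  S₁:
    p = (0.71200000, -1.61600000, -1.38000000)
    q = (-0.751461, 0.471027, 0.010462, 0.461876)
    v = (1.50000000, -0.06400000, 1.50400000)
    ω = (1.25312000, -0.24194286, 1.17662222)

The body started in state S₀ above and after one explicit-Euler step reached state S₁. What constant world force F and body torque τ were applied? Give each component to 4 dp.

F = (2.5000, 3.4000, 0.1000)
τ = (0.0200, -0.0700, 0.1400)

Δv = v₁−v₀ = (0.10000000, 0.13600000, 0.00400000)
F = m·Δv/dt = (2.5000, 3.4000, 0.1000)
ω₁ − ω₀ = (0.05312000, 0.05805714, 0.07662222)
applied torque τ = (0.0200, -0.0700, 0.1400)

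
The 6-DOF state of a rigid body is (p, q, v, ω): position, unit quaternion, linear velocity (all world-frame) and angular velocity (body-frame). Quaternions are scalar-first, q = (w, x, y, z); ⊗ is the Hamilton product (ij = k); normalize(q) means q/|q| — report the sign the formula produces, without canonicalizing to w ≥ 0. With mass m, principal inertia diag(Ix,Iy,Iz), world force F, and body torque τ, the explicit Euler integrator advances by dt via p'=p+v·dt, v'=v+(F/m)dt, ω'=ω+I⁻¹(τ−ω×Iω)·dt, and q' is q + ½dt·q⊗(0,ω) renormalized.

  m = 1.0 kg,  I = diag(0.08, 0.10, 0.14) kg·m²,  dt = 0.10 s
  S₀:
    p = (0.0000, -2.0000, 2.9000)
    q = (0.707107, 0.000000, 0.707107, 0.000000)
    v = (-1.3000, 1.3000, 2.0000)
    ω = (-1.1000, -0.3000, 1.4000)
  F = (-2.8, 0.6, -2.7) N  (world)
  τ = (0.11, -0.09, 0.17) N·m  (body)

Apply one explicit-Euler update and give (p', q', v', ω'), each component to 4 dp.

linear accel F/m = (-2.8000, 0.6000, -2.7000)
new position p' = (-0.1300, -1.8700, 3.1000)
v' = v + a·dt = (-1.5800, 1.3600, 1.7300)
angular accel α = (1.5850, -1.8240, 1.1671)
ω' = ω + α·dt = (-0.9415, -0.4824, 1.5167)
Hamilton product q⊗(0,ω) = (0.2121321, 0.2121321, -0.2121321, 1.7677675)
q' = normalize(q + ½dt·q⊗(0,ω)) = (0.7148, 0.0106, 0.6937, 0.0880)

p' = (-0.1300, -1.8700, 3.1000)
q' = (0.7148, 0.0106, 0.6937, 0.0880)
v' = (-1.5800, 1.3600, 1.7300)
ω' = (-0.9415, -0.4824, 1.5167)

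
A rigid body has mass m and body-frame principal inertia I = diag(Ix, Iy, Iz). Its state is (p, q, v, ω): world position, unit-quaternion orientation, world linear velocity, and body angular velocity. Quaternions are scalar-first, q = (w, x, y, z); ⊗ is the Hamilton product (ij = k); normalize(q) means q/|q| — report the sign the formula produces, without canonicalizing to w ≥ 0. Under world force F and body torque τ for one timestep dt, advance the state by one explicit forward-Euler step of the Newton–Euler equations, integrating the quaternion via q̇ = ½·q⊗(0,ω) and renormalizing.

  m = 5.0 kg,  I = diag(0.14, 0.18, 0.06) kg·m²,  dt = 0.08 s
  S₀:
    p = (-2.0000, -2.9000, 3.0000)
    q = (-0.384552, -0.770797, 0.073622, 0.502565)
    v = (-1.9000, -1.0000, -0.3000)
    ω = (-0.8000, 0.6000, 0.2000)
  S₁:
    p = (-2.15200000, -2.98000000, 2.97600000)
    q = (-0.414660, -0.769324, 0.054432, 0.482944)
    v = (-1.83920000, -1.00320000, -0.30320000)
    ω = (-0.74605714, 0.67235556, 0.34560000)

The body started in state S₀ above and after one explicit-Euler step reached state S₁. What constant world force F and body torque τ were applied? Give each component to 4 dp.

F = (3.8000, -0.2000, -0.2000)
τ = (0.0800, 0.1500, 0.0900)

Δω = ω₁−ω₀ = (0.05394286, 0.07235556, 0.14560000)
gyro term ω₀×Iω₀ = (-0.0144, -0.0128, -0.0192)
I·α + gyro = (0.0800, 0.1500, 0.0900)
v₁ − v₀ = (0.06080000, -0.00320000, -0.00320000)
m·(v₁−v₀)/dt = (3.8000, -0.2000, -0.2000)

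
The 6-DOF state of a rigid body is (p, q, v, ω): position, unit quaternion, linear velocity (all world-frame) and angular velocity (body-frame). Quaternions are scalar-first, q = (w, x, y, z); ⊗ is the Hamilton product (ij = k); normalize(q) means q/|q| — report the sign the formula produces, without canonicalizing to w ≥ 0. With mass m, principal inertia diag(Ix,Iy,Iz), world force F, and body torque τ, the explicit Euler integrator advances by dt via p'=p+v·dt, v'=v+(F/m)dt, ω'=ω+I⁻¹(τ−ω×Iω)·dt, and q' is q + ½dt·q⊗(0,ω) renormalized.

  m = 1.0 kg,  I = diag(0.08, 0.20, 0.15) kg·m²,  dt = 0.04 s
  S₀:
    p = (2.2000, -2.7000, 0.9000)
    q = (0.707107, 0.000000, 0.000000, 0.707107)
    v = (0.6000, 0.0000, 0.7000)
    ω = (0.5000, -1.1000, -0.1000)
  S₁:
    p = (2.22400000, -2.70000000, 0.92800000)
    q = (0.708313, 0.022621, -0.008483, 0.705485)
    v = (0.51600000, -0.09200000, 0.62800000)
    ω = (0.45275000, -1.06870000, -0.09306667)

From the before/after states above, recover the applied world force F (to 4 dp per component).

F = (-2.1000, -2.3000, -1.8000)

Δv = v₁−v₀ = (-0.08400000, -0.09200000, -0.07200000)
applied force F = (-2.1000, -2.3000, -1.8000)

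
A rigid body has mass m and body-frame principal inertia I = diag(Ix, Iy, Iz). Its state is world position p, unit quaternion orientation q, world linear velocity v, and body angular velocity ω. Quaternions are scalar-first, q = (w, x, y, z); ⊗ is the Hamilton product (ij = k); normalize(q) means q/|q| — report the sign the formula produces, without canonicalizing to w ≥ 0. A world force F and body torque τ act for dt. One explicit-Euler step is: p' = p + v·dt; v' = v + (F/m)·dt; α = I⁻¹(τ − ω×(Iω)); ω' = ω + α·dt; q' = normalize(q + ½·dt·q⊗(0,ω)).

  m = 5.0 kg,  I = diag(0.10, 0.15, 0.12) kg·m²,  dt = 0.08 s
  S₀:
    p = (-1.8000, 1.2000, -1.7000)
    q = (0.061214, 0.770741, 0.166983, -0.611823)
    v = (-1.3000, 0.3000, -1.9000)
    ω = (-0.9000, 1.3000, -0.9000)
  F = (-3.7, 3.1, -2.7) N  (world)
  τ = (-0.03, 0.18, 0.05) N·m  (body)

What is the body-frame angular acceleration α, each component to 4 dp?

α = (-0.6510, 1.3080, 0.9042)

precession coupling ω×(Iω) = (0.0351, -0.0162, -0.0585)
(τ − ω×Iω)/I = (-0.6510, 1.3080, 0.9042)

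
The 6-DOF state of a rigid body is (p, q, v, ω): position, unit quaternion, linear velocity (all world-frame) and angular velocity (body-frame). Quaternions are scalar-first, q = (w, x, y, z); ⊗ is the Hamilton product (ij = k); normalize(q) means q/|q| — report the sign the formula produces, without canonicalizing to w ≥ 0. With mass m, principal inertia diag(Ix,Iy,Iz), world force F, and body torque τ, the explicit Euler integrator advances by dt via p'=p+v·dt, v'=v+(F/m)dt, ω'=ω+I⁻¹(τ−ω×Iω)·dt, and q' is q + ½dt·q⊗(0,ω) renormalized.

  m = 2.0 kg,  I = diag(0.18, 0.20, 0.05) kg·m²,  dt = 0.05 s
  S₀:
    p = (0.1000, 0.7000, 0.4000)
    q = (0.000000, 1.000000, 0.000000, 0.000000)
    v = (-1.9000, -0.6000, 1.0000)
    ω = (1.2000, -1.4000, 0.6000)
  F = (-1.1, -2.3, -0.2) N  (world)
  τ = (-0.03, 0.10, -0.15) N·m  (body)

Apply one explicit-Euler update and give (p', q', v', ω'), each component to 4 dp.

p' = (0.0050, 0.6700, 0.4500)
q' = (-0.0300, 0.9988, -0.0150, -0.0350)
v' = (-1.9275, -0.6575, 0.9950)
ω' = (1.1567, -1.3984, 0.4836)

angular accel α = (-0.8667, 0.0320, -2.3280)
ω' = ω + α·dt = (1.1567, -1.3984, 0.4836)
Hamilton product q⊗(0,ω) = (-1.2000000, 0.0000000, -0.6000000, -1.4000000)
q + ½dt·q⊗(0,ω), renormalized = (-0.0300, 0.9988, -0.0150, -0.0350)
linear accel F/m = (-0.5500, -1.1500, -0.1000)
p + v·dt = (0.0050, 0.6700, 0.4500)
new velocity v' = (-1.9275, -0.6575, 0.9950)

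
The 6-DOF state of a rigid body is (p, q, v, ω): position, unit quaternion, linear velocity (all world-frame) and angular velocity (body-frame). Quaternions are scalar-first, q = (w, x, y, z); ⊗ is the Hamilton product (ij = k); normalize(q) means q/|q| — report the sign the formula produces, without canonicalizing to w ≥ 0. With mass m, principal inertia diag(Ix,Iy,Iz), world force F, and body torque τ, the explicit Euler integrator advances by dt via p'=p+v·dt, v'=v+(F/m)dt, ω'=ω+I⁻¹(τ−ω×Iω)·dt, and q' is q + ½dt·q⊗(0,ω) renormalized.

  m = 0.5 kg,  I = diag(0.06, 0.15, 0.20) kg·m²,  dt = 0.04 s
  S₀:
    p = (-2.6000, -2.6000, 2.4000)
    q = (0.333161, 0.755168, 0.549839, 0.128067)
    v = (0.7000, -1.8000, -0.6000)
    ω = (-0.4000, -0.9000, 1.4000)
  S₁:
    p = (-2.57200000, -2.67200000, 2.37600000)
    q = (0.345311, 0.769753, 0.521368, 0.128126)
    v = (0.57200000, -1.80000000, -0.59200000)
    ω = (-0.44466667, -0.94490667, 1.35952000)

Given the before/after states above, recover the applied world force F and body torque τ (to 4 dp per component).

F = (-1.6000, 0.0000, 0.1000)
τ = (-0.1300, -0.0900, -0.1700)

Δω = ω₁−ω₀ = (-0.04466667, -0.04490667, -0.04048000)
I·α + gyro = (-0.1300, -0.0900, -0.1700)
v₁ − v₀ = (-0.12800000, 0.00000000, 0.00800000)
applied force F = (-1.6000, 0.0000, 0.1000)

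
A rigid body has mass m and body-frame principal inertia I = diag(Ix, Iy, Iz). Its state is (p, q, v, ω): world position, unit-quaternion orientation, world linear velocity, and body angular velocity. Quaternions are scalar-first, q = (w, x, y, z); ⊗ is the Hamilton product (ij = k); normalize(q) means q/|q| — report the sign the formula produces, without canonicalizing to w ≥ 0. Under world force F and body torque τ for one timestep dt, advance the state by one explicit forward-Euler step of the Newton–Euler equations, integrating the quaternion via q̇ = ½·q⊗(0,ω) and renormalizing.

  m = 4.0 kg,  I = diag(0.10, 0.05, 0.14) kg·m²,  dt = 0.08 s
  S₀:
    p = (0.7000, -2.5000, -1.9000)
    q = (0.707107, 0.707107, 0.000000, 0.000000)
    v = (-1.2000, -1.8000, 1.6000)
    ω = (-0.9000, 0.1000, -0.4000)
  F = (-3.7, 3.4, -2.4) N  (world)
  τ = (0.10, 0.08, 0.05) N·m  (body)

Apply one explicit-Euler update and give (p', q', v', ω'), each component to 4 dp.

ω×(Iω) gyroscopic = (-0.0036, -0.0144, 0.0045)
(τ − ω×Iω)/I = (1.0360, 1.8880, 0.3250)
ω + α·dt = (-0.8171, 0.2510, -0.3740)
Hamilton product q⊗(0,ω) = (0.6363963, -0.6363963, 0.3535535, -0.2121321)
q' = normalize(q + ½dt·q⊗(0,ω)) = (0.7320, 0.6811, 0.0141, -0.0085)
a = F/m = (-0.9250, 0.8500, -0.6000)
p' = p + v·dt = (0.6040, -2.6440, -1.7720)
v + (F/m)dt = (-1.2740, -1.7320, 1.5520)

p' = (0.6040, -2.6440, -1.7720)
q' = (0.7320, 0.6811, 0.0141, -0.0085)
v' = (-1.2740, -1.7320, 1.5520)
ω' = (-0.8171, 0.2510, -0.3740)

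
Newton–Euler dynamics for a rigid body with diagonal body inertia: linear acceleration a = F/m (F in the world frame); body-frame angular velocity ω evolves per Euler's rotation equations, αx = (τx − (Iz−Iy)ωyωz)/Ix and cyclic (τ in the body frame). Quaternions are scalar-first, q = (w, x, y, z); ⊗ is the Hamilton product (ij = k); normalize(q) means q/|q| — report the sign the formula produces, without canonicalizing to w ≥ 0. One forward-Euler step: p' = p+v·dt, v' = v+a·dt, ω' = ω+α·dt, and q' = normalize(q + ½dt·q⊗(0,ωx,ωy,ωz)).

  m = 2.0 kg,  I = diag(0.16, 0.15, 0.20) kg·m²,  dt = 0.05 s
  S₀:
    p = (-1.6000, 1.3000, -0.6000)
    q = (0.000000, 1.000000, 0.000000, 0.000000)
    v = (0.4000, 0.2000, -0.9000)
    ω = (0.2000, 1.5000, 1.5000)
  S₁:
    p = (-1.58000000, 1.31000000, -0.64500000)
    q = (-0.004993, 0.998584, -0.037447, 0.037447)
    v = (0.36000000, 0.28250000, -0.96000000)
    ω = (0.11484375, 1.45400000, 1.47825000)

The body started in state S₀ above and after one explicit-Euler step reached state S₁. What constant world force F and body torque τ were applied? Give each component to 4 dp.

Δv = v₁−v₀ = (-0.04000000, 0.08250000, -0.06000000)
m·(v₁−v₀)/dt = (-1.6000, 3.3000, -2.4000)
Δω = ω₁−ω₀ = (-0.08515625, -0.04600000, -0.02175000)
gyro term ω₀×Iω₀ = (0.1125, -0.0120, -0.0030)
applied torque τ = (-0.1600, -0.1500, -0.0900)

F = (-1.6000, 3.3000, -2.4000)
τ = (-0.1600, -0.1500, -0.0900)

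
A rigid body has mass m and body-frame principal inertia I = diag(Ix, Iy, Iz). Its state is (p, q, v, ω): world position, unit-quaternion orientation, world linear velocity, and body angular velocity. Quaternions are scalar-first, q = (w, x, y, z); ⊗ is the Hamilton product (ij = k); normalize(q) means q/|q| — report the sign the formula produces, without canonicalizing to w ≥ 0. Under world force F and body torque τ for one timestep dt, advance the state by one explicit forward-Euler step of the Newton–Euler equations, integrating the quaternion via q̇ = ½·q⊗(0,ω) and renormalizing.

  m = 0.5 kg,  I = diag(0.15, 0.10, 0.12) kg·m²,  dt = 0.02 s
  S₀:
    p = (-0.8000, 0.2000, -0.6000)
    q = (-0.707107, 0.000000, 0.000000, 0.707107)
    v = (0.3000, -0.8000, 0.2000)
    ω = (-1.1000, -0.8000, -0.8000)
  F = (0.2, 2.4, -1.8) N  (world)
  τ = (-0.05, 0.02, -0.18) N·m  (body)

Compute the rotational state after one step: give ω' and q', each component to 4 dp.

ω' = (-1.1084, -0.8013, -0.8227)
q' = (-0.7014, 0.0134, -0.0021, 0.7127)

α = I⁻¹(τ − ω×Iω) = (-0.4187, -0.0640, -1.1333)
new body rate ω' = (-1.1084, -0.8013, -0.8227)
Hamilton product q⊗(0,ω) = (0.5656856, 1.3435033, -0.2121321, 0.5656856)
updated quaternion q' = (-0.7014, 0.0134, -0.0021, 0.7127)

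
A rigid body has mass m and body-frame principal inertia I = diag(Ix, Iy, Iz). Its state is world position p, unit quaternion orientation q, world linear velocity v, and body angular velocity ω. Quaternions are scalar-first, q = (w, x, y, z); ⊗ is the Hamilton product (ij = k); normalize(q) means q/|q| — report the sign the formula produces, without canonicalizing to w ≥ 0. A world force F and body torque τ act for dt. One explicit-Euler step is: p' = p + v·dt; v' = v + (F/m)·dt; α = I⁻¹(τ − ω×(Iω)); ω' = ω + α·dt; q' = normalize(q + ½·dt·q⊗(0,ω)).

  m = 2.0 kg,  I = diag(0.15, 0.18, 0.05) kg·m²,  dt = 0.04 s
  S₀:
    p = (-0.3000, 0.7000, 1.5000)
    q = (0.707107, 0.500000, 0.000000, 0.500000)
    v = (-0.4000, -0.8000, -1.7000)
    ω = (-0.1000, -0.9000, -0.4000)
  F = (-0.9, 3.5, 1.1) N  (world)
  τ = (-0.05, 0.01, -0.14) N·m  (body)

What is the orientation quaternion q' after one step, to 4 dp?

q⊗(0,ω) = (0.2500000, 0.3792893, -0.4863963, -0.7328428)
q + ½dt·q⊗(0,ω), renormalized = (0.7120, 0.5075, -0.0097, 0.4852)

q' = (0.7120, 0.5075, -0.0097, 0.4852)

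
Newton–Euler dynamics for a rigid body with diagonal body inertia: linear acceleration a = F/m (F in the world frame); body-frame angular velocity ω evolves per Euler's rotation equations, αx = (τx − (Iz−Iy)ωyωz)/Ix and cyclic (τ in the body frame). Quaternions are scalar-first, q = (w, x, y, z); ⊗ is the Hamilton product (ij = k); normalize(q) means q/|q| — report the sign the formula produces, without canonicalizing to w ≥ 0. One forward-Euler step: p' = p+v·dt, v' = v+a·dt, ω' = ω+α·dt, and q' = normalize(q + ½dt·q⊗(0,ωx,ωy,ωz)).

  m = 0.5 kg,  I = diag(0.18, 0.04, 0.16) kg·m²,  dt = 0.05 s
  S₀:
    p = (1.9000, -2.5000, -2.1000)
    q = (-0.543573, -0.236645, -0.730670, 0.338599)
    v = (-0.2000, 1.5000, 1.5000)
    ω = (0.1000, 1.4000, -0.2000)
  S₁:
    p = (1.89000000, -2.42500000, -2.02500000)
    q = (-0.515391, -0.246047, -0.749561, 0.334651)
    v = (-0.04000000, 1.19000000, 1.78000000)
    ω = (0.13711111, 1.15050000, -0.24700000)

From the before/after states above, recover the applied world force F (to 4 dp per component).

F = (1.6000, -3.1000, 2.8000)

v₁ − v₀ = (0.16000000, -0.31000000, 0.28000000)
m·(v₁−v₀)/dt = (1.6000, -3.1000, 2.8000)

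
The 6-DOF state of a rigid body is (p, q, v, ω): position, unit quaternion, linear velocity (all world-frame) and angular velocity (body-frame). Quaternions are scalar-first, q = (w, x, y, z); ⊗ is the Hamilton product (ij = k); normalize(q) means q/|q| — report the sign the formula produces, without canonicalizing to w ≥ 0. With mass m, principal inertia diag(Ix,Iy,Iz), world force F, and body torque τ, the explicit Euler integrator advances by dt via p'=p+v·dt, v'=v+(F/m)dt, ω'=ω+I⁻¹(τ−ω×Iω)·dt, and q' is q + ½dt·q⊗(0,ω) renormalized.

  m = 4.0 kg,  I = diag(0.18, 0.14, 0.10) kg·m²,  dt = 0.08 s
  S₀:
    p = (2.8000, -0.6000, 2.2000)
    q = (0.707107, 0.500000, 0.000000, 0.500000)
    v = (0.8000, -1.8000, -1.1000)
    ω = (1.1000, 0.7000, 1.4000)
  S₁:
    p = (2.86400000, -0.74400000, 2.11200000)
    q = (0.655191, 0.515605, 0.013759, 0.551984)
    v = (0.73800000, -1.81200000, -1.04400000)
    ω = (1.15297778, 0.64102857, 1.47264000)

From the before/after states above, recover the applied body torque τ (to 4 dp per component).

ω₁ − ω₀ = (0.05297778, -0.05897143, 0.07264000)
I·α + gyro = (0.0800, 0.0200, 0.0600)

τ = (0.0800, 0.0200, 0.0600)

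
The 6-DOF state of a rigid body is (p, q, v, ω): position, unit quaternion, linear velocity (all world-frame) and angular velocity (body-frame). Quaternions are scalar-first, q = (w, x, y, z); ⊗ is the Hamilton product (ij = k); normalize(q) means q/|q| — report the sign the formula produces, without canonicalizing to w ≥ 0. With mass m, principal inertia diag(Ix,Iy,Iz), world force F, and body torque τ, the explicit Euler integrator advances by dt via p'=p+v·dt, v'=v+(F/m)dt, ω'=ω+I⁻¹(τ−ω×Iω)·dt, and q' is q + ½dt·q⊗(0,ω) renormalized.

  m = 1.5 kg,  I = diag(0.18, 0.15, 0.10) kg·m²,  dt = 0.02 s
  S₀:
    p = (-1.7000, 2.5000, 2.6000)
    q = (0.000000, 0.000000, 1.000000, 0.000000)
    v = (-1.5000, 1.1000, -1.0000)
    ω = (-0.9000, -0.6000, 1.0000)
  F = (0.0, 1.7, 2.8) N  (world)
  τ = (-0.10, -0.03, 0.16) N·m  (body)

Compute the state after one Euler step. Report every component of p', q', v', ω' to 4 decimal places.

linear accel F/m = (0.0000, 1.1333, 1.8667)
p' = p + v·dt = (-1.7300, 2.5220, 2.5800)
new velocity v' = (-1.5000, 1.1227, -0.9627)
angular accel α = (-0.7222, 0.2800, 1.7620)
new body rate ω' = (-0.9144, -0.5944, 1.0352)
2q̇ = q⊗(0,ω) = (0.6000000, 1.0000000, 0.0000000, 0.9000000)
q + ½dt·q⊗(0,ω), renormalized = (0.0060, 0.0100, 0.9999, 0.0090)

p' = (-1.7300, 2.5220, 2.5800)
q' = (0.0060, 0.0100, 0.9999, 0.0090)
v' = (-1.5000, 1.1227, -0.9627)
ω' = (-0.9144, -0.5944, 1.0352)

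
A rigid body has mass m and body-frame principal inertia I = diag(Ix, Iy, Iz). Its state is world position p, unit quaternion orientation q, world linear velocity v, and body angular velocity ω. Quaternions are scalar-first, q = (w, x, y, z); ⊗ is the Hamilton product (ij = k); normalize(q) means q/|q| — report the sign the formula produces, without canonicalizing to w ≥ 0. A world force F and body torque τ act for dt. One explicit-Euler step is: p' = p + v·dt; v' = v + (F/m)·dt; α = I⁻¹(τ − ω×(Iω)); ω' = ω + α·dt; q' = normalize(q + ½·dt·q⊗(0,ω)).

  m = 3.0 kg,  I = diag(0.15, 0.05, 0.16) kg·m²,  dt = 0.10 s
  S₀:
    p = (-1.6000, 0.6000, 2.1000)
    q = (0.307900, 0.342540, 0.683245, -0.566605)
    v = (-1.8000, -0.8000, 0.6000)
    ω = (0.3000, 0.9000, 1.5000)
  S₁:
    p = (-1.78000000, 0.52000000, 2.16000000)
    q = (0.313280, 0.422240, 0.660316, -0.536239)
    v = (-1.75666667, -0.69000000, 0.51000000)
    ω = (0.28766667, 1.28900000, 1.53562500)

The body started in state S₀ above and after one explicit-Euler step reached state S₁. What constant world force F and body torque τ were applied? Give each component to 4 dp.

F = (1.3000, 3.3000, -2.7000)
τ = (0.1300, 0.1900, 0.0300)

v₁ − v₀ = (0.04333333, 0.11000000, -0.09000000)
m·(v₁−v₀)/dt = (1.3000, 3.3000, -2.7000)
Δω = ω₁−ω₀ = (-0.01233333, 0.38900000, 0.03562500)
τ = I·(Δω/dt) + ω₀×(Iω₀) = (0.1300, 0.1900, 0.0300)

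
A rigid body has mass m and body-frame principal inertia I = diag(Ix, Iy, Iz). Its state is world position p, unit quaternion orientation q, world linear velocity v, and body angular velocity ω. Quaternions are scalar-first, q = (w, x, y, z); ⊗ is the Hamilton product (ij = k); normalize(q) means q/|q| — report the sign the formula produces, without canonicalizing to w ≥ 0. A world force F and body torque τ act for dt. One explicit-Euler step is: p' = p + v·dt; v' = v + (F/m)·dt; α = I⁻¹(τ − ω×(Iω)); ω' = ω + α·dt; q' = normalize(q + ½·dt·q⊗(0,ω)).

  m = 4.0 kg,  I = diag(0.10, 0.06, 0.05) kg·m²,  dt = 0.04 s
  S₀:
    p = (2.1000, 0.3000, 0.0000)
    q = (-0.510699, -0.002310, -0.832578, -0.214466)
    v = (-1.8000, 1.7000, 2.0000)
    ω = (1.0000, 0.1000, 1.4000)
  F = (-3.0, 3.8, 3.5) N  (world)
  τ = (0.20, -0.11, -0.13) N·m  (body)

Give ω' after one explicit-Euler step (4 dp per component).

ω' = (1.0806, -0.0200, 1.2992)

(τ − ω×Iω)/I = (2.0140, -3.0000, -2.5200)
ω' = ω + α·dt = (1.0806, -0.0200, 1.2992)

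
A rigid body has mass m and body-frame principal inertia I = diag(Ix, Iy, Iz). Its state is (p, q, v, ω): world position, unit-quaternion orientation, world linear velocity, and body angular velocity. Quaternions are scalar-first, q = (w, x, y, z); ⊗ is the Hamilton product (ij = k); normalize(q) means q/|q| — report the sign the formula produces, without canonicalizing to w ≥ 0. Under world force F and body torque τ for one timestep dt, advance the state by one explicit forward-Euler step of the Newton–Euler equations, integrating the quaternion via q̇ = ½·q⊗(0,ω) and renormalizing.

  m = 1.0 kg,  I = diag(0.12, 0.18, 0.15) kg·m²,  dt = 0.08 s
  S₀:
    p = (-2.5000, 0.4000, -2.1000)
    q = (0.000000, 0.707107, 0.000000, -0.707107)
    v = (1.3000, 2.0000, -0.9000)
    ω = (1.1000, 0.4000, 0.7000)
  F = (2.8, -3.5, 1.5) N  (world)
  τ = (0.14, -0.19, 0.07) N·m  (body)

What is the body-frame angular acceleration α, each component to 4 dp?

α = (1.2367, -0.9272, 0.2907)

precession coupling ω×(Iω) = (-0.0084, -0.0231, 0.0264)
(τ − ω×Iω)/I = (1.2367, -0.9272, 0.2907)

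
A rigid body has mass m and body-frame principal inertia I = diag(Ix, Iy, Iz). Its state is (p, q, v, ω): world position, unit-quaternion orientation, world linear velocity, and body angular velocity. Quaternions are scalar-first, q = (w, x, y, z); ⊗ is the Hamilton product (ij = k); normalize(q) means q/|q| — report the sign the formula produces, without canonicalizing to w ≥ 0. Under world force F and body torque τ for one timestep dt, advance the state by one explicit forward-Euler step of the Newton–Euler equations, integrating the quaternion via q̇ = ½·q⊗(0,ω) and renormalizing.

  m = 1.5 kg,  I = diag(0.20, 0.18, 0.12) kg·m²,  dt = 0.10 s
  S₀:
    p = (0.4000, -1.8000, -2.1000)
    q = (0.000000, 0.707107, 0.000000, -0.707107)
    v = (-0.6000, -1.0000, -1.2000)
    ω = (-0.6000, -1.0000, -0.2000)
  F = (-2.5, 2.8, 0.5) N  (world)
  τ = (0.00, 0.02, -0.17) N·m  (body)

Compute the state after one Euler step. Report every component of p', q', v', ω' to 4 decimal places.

precession coupling ω×(Iω) = (-0.0120, 0.0096, -0.0120)
angular accel α = (0.0600, 0.0578, -1.3167)
ω + α·dt = (-0.5940, -0.9942, -0.3317)
2q̇ = q⊗(0,ω) = (0.2828428, -0.7071070, 0.5656856, -0.7071070)
q' = normalize(q + ½dt·q⊗(0,ω)) = (0.0141, 0.6706, 0.0282, -0.7412)
a = (-1.6667, 1.8667, 0.3333)
new position p' = (0.3400, -1.9000, -2.2200)
v + (F/m)dt = (-0.7667, -0.8133, -1.1667)

p' = (0.3400, -1.9000, -2.2200)
q' = (0.0141, 0.6706, 0.0282, -0.7412)
v' = (-0.7667, -0.8133, -1.1667)
ω' = (-0.5940, -0.9942, -0.3317)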